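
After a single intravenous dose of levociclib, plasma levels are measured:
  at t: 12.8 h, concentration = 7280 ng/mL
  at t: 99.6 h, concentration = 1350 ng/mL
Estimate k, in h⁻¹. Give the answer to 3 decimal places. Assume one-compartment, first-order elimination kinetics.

0.019 h⁻¹

k = ln(C₁/C₂) / (t₂ − t₁) = ln(7280/1350) / (99.6 − 12.8)
  = 1.685 / 86.80 = 0.01941 h⁻¹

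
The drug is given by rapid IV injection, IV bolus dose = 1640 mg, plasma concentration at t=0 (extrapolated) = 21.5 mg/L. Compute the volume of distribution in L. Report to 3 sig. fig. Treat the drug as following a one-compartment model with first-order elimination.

76.3 L

Vd = Dose / C₀ = 1640 / 21.5 = 76.28 L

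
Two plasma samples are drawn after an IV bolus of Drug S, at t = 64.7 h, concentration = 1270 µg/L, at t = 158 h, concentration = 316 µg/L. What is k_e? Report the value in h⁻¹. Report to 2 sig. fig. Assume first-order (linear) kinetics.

k = ln(C₁/C₂) / (t₂ − t₁) = ln(1270/316) / (158 − 64.7)
  = 1.391 / 93.30 = 0.01491 h⁻¹

0.015 h⁻¹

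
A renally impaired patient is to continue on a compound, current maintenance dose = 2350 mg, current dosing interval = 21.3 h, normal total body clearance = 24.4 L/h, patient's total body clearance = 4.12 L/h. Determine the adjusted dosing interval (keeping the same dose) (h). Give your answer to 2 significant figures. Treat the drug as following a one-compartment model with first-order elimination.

To keep the same average steady-state level, dosing rate must scale with clearance.
CL ratio = 4.12 / 24.4 = 0.1689
New interval (same dose) = 21.3 / 0.1689 = 126.1 h

130 h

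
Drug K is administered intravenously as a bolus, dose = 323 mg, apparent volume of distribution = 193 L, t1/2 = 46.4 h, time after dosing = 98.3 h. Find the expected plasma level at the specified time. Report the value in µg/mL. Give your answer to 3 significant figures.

0.385 µg/mL

C₀ = Dose / Vd = 323.0 / 193 = 1.674 mg/L
k = ln2 / t½ = 0.693147 / 46.4 = 0.01494 h⁻¹
C = C₀ · e^(−k·t) = 1.674 × e^(−0.01494 × 98.3)
  = 1.674 × 0.2302 = 0.3854 mg/L
(0.3854 mg/L = 0.3854 µg/mL)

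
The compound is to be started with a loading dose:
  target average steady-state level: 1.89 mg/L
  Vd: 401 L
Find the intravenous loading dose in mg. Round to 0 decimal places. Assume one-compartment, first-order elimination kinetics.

LD = Css × Vd = 1.89 × 401 = 757.9 mg

758 mg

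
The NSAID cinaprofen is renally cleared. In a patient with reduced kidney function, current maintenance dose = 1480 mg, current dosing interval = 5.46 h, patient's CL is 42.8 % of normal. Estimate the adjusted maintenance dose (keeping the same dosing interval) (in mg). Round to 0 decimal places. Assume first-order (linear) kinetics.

633 mg

To keep the same average steady-state level, dosing rate must scale with clearance.
CL ratio = 42.8 / 100 = 0.4280
New dose (same interval) = 1480 × 0.4280 = 633.4 mg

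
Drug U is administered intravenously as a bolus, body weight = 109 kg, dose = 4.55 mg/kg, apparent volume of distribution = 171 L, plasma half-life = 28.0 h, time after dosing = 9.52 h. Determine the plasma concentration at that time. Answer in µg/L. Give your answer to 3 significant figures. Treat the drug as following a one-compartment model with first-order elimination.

Total dose = 4.55 × 109 = 496.0 mg
C₀ = Dose / Vd = 496.0 / 171 = 2.901 mg/L
k = ln2 / t½ = 0.693147 / 28.0 = 0.02476 h⁻¹
C = C₀ · e^(−k·t) = 2.901 × e^(−0.02476 × 9.52)
  = 2.901 × 0.7900 = 2.292 mg/L
Convert: 2.292 mg/L × 1000 = 2292 µg/L

2290 µg/L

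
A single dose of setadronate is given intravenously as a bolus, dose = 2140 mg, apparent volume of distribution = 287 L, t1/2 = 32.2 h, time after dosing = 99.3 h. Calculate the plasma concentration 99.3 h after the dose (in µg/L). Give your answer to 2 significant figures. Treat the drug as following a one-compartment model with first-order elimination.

C₀ = Dose / Vd = 2140 / 287 = 7.456 mg/L
k = ln2 / t½ = 0.693147 / 32.2 = 0.02153 h⁻¹
C = C₀ · e^(−k·t) = 7.456 × e^(−0.02153 × 99.3)
  = 7.456 × 0.1179 = 0.8791 mg/L
Convert: 0.8791 mg/L × 1000 = 879.1 µg/L

880 µg/L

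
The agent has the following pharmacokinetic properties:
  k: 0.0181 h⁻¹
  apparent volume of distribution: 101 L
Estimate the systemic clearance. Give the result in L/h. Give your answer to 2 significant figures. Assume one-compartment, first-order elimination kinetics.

1.8 L/h

CL = k × Vd = 0.0181 × 101 = 1.828 L/h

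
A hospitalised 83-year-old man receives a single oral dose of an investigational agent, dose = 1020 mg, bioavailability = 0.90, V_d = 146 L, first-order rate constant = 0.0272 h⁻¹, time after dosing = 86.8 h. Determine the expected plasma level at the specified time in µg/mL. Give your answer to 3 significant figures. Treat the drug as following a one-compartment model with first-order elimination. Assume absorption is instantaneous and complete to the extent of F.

0.593 µg/mL

Amount reaching circulation = F × Dose = 0.90 × 1020 = 918.0 mg
C₀ = F·Dose / Vd = 918.0 / 146 = 6.288 mg/L
C = C₀ · e^(−k·t) = 6.288 × e^(−0.02720 × 86.8)
  = 6.288 × 0.09433 = 0.5931 mg/L
(0.5931 mg/L = 0.5931 µg/mL)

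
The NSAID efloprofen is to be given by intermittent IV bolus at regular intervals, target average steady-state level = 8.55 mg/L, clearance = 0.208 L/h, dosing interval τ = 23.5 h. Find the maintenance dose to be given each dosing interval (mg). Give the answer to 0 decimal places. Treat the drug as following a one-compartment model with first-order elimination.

At steady state, Dose/τ = Css × CL.
Dose = Css × CL × τ = 8.55 × 0.2080 × 23.5 = 41.79 mg

42 mg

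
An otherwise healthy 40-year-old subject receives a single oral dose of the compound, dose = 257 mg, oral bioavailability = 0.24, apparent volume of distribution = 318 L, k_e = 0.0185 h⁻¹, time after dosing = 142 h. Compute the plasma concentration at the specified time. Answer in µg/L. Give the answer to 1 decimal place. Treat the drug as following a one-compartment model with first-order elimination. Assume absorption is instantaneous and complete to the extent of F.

Amount reaching circulation = F × Dose = 0.24 × 257.0 = 61.68 mg
C₀ = F·Dose / Vd = 61.68 / 318 = 0.1940 mg/L
C = C₀ · e^(−k·t) = 0.1940 × e^(−0.01850 × 142)
  = 0.1940 × 0.07230 = 0.01403 mg/L
Convert: 0.01403 mg/L × 1000 = 14.03 µg/L

14.0 µg/L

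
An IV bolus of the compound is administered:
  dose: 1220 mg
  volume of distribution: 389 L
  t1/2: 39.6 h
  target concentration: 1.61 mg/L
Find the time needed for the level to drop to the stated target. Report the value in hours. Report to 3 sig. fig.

38.1 h

C₀ = Dose / Vd = 1220 / 389 = 3.136 mg/L
k = ln2 / t½ = 0.693147 / 39.6 = 0.01750 h⁻¹
t = ln(C₀ / C) / k = ln(3.136 / 1.61) / 0.01750
  = ln(1.948) / 0.01750 = 0.6668 / 0.01750 = 38.10 h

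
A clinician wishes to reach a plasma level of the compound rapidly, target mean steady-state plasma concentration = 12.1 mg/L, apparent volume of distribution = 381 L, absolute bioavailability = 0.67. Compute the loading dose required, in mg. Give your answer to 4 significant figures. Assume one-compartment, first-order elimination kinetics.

6881 mg

LD = Css × Vd / F = 12.1 × 381 / 0.67 = 6881 mg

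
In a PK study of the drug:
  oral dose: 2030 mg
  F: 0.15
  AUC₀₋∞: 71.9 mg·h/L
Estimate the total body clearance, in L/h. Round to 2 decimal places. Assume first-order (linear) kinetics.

CL = F·Dose / AUC = 0.15 × 2030 / 71.9 = 4.235 L/h

4.24 L/h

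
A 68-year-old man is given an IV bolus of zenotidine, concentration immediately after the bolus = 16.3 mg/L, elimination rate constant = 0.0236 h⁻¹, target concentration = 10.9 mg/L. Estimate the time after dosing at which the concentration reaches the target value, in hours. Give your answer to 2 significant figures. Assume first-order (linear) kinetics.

17 h

t = ln(C₀ / C) / k = ln(16.30 / 10.9) / 0.02360
  = ln(1.495) / 0.02360 = 0.4021 / 0.02360 = 17.04 h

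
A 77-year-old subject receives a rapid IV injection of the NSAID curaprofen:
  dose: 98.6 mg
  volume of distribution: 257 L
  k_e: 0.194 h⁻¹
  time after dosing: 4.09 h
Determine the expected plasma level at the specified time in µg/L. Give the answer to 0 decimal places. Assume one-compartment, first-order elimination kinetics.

174 µg/L

C₀ = Dose / Vd = 98.60 / 257 = 0.3837 mg/L
C = C₀ · e^(−k·t) = 0.3837 × e^(−0.1940 × 4.09)
  = 0.3837 × 0.4523 = 0.1735 mg/L
Convert: 0.1735 mg/L × 1000 = 173.5 µg/L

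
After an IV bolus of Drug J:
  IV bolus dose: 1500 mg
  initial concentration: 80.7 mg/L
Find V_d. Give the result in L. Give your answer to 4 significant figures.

Vd = Dose / C₀ = 1500 / 80.7 = 18.59 L

18.59 L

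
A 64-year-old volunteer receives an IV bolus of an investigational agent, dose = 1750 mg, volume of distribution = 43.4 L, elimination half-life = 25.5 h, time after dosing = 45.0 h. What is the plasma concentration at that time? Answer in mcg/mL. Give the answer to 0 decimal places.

C₀ = Dose / Vd = 1750 / 43.4 = 40.32 mg/L
k = ln2 / t½ = 0.693147 / 25.5 = 0.02718 h⁻¹
C = C₀ · e^(−k·t) = 40.32 × e^(−0.02718 × 45.0)
  = 40.32 × 0.2943 = 11.87 mg/L
(11.87 mg/L = 11.87 mcg/mL)

12 mcg/mL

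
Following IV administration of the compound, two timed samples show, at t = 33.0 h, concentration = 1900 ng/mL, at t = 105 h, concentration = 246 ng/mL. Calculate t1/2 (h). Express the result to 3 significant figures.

24.4 h

k = ln(C₁/C₂) / (t₂ − t₁) = ln(1900/246) / (105 − 33.0)
  = 2.044 / 72.00 = 0.02839 h⁻¹
t½ = ln2 / k = 0.693147 / 0.02839 = 24.42 h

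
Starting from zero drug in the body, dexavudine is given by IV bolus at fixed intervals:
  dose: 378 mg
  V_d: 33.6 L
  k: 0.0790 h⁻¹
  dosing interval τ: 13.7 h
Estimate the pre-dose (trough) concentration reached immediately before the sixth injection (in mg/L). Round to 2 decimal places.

C₀ per dose = Dose / Vd = 378 / 33.6 = 11.25 mg/L
Fraction remaining after one interval: r = e^(−kτ) = e^(−0.07900 × 13.7) = 0.3388
Before dose 6, 5 doses have been given (aged 1τ, 2τ, 3τ, 4τ, 5τ).
C_trough = C₀ × (r + r² + … + r^5) = C₀ × r(1−r^5)/(1−r)
        = 11.25 × 0.3388 × (1 − 0.004464) / (1 − 0.3388) = 5.739 mg/L

5.74 mg/L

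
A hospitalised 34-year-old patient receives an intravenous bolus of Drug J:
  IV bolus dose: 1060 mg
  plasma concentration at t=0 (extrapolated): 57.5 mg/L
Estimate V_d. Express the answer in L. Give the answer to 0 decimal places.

Vd = Dose / C₀ = 1060 / 57.5 = 18.43 L

18 L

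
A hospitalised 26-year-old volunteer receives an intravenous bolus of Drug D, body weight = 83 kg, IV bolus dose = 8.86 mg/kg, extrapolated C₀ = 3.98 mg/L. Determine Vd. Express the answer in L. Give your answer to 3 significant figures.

Dose = 8.86 × 83 = 735.4 mg
Vd = Dose / C₀ = 735.4 / 3.98 = 184.8 L

185 L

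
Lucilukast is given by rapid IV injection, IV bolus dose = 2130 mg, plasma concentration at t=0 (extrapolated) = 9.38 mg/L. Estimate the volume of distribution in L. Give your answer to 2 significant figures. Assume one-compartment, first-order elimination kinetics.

Vd = Dose / C₀ = 2130 / 9.38 = 227.1 L

230 L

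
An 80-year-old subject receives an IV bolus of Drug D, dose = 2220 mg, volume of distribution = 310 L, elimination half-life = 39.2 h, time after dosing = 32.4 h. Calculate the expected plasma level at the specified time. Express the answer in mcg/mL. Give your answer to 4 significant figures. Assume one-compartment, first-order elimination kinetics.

C₀ = Dose / Vd = 2220 / 310 = 7.161 mg/L
k = ln2 / t½ = 0.693147 / 39.2 = 0.01768 h⁻¹
C = C₀ · e^(−k·t) = 7.161 × e^(−0.01768 × 32.4)
  = 7.161 × 0.5639 = 4.038 mg/L
(4.038 mg/L = 4.038 mcg/mL)

4.038 mcg/mL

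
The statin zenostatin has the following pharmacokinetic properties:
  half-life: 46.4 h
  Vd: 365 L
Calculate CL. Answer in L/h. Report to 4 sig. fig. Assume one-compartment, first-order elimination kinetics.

k = ln2 / t½ = 0.693147 / 46.4 = 0.01494 h⁻¹
CL = k × Vd = 0.01494 × 365 = 5.453 L/h

5.453 L/h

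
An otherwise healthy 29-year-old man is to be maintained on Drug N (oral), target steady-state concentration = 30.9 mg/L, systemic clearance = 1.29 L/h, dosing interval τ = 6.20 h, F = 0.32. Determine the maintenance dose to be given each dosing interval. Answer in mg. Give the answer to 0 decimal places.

At steady state, F × (Dose/τ) = Css × CL.
Dose = Css × CL × τ / F = 30.9 × 1.290 × 6.20 / 0.32 = 772.3 mg

772 mg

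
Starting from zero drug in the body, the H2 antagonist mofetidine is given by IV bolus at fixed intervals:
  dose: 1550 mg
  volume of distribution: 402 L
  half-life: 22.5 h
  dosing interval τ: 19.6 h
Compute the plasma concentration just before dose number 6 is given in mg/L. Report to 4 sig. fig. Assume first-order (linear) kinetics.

C₀ per dose = Dose / Vd = 1550 / 402 = 3.856 mg/L
k = ln2 / t½ = 0.693147 / 22.5 = 0.03081 h⁻¹
Fraction remaining after one interval: r = e^(−kτ) = e^(−0.03081 × 19.6) = 0.5467
Before dose 6, 5 doses have been given (aged 1τ, 2τ, 3τ, 4τ, 5τ).
C_trough = C₀ × (r + r² + … + r^5) = C₀ × r(1−r^5)/(1−r)
        = 3.856 × 0.5467 × (1 − 0.04884) / (1 − 0.5467) = 4.423 mg/L

4.423 mg/L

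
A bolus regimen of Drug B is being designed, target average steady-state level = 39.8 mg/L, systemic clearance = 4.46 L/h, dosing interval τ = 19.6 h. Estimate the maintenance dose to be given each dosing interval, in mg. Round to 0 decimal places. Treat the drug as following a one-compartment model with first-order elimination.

3479 mg

At steady state, Dose/τ = Css × CL.
Dose = Css × CL × τ = 39.8 × 4.460 × 19.6 = 3479 mg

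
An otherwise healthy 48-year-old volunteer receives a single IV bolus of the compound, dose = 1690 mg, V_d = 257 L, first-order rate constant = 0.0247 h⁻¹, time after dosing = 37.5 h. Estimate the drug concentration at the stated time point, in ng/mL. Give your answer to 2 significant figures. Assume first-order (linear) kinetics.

2600 ng/mL

C₀ = Dose / Vd = 1690 / 257 = 6.576 mg/L
C = C₀ · e^(−k·t) = 6.576 × e^(−0.02470 × 37.5)
  = 6.576 × 0.3960 = 2.604 mg/L
Convert: 2.604 mg/L × 1000 = 2604 ng/mL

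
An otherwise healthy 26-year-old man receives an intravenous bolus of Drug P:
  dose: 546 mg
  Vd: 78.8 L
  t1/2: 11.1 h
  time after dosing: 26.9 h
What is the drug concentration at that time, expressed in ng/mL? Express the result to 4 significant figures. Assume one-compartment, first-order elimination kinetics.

1292 ng/mL

C₀ = Dose / Vd = 546.0 / 78.8 = 6.929 mg/L
k = ln2 / t½ = 0.693147 / 11.1 = 0.06245 h⁻¹
C = C₀ · e^(−k·t) = 6.929 × e^(−0.06245 × 26.9)
  = 6.929 × 0.1864 = 1.292 mg/L
Convert: 1.292 mg/L × 1000 = 1292 ng/mL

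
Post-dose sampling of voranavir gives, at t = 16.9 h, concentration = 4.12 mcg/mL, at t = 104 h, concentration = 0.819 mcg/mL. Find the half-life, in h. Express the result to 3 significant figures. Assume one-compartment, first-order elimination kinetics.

k = ln(C₁/C₂) / (t₂ − t₁) = ln(4.12/0.819) / (104 − 16.9)
  = 1.616 / 87.10 = 0.01855 h⁻¹
t½ = ln2 / k = 0.693147 / 0.01855 = 37.37 h

37.4 h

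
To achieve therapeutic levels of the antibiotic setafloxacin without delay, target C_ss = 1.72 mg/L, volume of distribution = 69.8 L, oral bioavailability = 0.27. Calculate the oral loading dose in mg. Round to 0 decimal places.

LD = Css × Vd / F = 1.72 × 69.8 / 0.27 = 444.7 mg

445 mg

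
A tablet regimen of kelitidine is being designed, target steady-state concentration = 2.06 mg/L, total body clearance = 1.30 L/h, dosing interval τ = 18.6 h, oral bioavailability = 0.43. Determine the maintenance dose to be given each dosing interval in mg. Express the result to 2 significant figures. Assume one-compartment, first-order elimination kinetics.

120 mg

At steady state, F × (Dose/τ) = Css × CL.
Dose = Css × CL × τ / F = 2.06 × 1.300 × 18.6 / 0.43 = 115.8 mg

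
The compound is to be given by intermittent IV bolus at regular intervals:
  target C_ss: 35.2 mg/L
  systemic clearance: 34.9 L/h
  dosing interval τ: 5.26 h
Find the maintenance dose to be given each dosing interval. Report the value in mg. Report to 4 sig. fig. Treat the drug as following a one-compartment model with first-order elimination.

At steady state, Dose/τ = Css × CL.
Dose = Css × CL × τ = 35.2 × 34.90 × 5.26 = 6462 mg

6462 mg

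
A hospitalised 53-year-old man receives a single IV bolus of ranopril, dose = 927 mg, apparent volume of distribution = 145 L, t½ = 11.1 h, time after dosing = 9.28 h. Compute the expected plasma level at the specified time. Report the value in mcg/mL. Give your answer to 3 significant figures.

C₀ = Dose / Vd = 927.0 / 145 = 6.393 mg/L
k = ln2 / t½ = 0.693147 / 11.1 = 0.06245 h⁻¹
C = C₀ · e^(−k·t) = 6.393 × e^(−0.06245 × 9.28)
  = 6.393 × 0.5602 = 3.581 mg/L
(3.581 mg/L = 3.581 mcg/mL)

3.58 mcg/mL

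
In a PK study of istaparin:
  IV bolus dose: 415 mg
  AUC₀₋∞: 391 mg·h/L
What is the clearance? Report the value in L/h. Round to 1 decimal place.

CL = Dose / AUC = 415 / 391 = 1.061 L/h

1.1 L/h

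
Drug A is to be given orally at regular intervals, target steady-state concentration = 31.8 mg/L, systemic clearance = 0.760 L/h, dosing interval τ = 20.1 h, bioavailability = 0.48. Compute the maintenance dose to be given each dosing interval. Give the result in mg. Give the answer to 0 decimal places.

At steady state, F × (Dose/τ) = Css × CL.
Dose = Css × CL × τ / F = 31.8 × 0.7600 × 20.1 / 0.48 = 1012 mg

1012 mg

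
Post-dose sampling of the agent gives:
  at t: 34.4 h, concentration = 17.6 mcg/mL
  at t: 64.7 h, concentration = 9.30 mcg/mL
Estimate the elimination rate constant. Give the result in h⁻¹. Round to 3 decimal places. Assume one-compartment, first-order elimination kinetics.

k = ln(C₁/C₂) / (t₂ − t₁) = ln(17.6/9.30) / (64.7 − 34.4)
  = 0.6379 / 30.30 = 0.02105 h⁻¹

0.021 h⁻¹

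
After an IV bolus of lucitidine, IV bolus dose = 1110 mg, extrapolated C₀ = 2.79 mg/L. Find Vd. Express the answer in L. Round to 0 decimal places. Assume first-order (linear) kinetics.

398 L

Vd = Dose / C₀ = 1110 / 2.79 = 397.8 L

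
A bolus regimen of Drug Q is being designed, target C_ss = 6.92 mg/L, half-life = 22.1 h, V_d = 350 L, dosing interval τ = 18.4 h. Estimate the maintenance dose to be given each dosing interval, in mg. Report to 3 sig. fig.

k = ln2 / t½ = 0.693147 / 22.1 = 0.03136 h⁻¹
CL = k × Vd = 0.03136 × 350 = 10.98 L/h
At steady state, Dose/τ = Css × CL.
Dose = Css × CL × τ = 6.92 × 10.98 × 18.4 = 1398 mg

1400 mg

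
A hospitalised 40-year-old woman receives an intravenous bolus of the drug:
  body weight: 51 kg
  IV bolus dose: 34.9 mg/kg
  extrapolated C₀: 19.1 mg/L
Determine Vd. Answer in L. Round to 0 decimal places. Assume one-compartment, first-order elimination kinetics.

93 L

Dose = 34.9 × 51 = 1780 mg
Vd = Dose / C₀ = 1780 / 19.1 = 93.19 L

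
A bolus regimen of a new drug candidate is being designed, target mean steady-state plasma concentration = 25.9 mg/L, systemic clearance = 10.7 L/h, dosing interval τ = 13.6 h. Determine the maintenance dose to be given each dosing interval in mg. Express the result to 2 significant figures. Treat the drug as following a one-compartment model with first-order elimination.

At steady state, Dose/τ = Css × CL.
Dose = Css × CL × τ = 25.9 × 10.70 × 13.6 = 3769 mg

3800 mg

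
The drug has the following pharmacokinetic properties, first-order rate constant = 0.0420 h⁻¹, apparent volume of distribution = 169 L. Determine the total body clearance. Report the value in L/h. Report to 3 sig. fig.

7.10 L/h

CL = k × Vd = 0.0420 × 169 = 7.098 L/h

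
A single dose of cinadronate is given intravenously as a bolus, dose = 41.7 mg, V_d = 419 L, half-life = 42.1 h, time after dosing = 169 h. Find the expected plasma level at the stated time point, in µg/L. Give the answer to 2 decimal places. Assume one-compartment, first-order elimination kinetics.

C₀ = Dose / Vd = 41.70 / 419 = 0.09952 mg/L
k = ln2 / t½ = 0.693147 / 42.1 = 0.01646 h⁻¹
C = C₀ · e^(−k·t) = 0.09952 × e^(−0.01646 × 169)
  = 0.09952 × 0.06193 = 0.006163 mg/L
Convert: 0.006163 mg/L × 1000 = 6.163 µg/L

6.16 µg/L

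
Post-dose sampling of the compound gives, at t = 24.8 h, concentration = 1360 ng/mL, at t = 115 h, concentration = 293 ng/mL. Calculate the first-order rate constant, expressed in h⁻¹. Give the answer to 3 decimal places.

0.017 h⁻¹

k = ln(C₁/C₂) / (t₂ − t₁) = ln(1360/293) / (115 − 24.8)
  = 1.535 / 90.20 = 0.01702 h⁻¹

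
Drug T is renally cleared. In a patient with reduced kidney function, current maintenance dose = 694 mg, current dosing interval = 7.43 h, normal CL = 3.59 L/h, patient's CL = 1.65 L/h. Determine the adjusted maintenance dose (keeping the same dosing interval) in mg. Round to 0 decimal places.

To keep the same average steady-state level, dosing rate must scale with clearance.
CL ratio = 1.65 / 3.59 = 0.4596
New dose (same interval) = 694 × 0.4596 = 319.0 mg

319 mg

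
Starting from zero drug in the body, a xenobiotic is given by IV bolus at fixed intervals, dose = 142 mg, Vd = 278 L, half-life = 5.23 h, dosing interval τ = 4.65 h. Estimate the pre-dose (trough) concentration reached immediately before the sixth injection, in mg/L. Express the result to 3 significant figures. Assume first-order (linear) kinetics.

0.572 mg/L

C₀ per dose = Dose / Vd = 142 / 278 = 0.5108 mg/L
k = ln2 / t½ = 0.693147 / 5.23 = 0.1325 h⁻¹
Fraction remaining after one interval: r = e^(−kτ) = e^(−0.1325 × 4.65) = 0.5400
Before dose 6, 5 doses have been given (aged 1τ, 2τ, 3τ, 4τ, 5τ).
C_trough = C₀ × (r + r² + … + r^5) = C₀ × r(1−r^5)/(1−r)
        = 0.5108 × 0.5400 × (1 − 0.04592) / (1 − 0.5400) = 0.5721 mg/L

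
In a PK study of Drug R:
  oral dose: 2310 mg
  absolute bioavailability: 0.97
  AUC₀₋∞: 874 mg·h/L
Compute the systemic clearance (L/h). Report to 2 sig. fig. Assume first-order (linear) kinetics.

CL = F·Dose / AUC = 0.97 × 2310 / 874 = 2.564 L/h

2.6 L/h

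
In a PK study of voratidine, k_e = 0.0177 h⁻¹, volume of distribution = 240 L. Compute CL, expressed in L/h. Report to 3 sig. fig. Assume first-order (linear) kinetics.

4.25 L/h

CL = k × Vd = 0.0177 × 240 = 4.248 L/h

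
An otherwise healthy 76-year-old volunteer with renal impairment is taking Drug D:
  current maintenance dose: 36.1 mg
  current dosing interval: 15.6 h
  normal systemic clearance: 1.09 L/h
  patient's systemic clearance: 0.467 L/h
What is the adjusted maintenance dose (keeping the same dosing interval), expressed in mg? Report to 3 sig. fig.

15.5 mg

To keep the same average steady-state level, dosing rate must scale with clearance.
CL ratio = 0.467 / 1.09 = 0.4284
New dose (same interval) = 36.1 × 0.4284 = 15.47 mg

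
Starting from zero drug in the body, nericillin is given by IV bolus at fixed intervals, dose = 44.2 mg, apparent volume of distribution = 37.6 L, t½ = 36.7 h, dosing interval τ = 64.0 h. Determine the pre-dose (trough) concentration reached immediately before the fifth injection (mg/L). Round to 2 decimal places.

0.50 mg/L

C₀ per dose = Dose / Vd = 44.2 / 37.6 = 1.176 mg/L
k = ln2 / t½ = 0.693147 / 36.7 = 0.01889 h⁻¹
Fraction remaining after one interval: r = e^(−kτ) = e^(−0.01889 × 64.0) = 0.2985
Before dose 5, 4 doses have been given (aged 1τ, 2τ, 3τ, 4τ).
C_trough = C₀ × (r + r² + … + r^4) = C₀ × r(1−r^4)/(1−r)
        = 1.176 × 0.2985 × (1 − 0.007939) / (1 − 0.2985) = 0.4964 mg/L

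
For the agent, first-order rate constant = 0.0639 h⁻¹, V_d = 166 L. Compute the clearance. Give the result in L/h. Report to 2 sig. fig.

CL = k × Vd = 0.0639 × 166 = 10.61 L/h

11 L/h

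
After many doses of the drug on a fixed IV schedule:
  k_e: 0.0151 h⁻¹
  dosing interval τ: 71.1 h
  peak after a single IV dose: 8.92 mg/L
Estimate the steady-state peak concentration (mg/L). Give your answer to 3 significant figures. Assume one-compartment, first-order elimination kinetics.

13.6 mg/L

e^(−kτ) = e^(−0.01510 × 71.1) = 0.3418
Accumulation ratio R = 1 / (1 − e^(−kτ)) = 1 / (1 − 0.3418) = 1.519
Steady-state peak = C₀ × R = 8.92 × 1.519 = 13.55 mg/L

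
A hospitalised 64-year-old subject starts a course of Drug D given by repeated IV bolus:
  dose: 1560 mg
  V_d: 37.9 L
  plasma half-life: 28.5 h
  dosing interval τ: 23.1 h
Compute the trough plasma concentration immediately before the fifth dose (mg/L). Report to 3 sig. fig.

48.8 mg/L

C₀ per dose = Dose / Vd = 1560 / 37.9 = 41.16 mg/L
k = ln2 / t½ = 0.693147 / 28.5 = 0.02432 h⁻¹
Fraction remaining after one interval: r = e^(−kτ) = e^(−0.02432 × 23.1) = 0.5702
Before dose 5, 4 doses have been given (aged 1τ, 2τ, 3τ, 4τ).
C_trough = C₀ × (r + r² + … + r^4) = C₀ × r(1−r^4)/(1−r)
        = 41.16 × 0.5702 × (1 − 0.1057) / (1 − 0.5702) = 48.83 mg/L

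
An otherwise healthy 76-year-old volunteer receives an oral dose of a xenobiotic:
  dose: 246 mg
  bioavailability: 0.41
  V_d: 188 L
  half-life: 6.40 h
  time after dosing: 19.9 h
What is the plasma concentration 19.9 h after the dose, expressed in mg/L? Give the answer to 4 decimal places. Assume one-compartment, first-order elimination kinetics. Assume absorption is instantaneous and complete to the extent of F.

0.0622 mg/L

Amount reaching circulation = F × Dose = 0.41 × 246.0 = 100.9 mg
C₀ = F·Dose / Vd = 100.9 / 188 = 0.5367 mg/L
k = ln2 / t½ = 0.693147 / 6.40 = 0.1083 h⁻¹
C = C₀ · e^(−k·t) = 0.5367 × e^(−0.1083 × 19.9)
  = 0.5367 × 0.1159 = 0.06220 mg/L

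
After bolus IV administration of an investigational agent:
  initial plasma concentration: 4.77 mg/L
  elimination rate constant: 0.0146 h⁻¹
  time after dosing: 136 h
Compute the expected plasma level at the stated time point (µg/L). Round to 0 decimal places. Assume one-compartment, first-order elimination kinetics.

C = C₀ · e^(−k·t) = 4.770 × e^(−0.01460 × 136)
  = 4.770 × 0.1373 = 0.6549 mg/L
Convert: 0.6549 mg/L × 1000 = 654.9 µg/L

655 µg/L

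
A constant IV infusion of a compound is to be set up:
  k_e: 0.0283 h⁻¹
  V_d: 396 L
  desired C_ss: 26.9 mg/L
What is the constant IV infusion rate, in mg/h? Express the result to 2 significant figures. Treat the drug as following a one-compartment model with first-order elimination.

300 mg/h

CL = k × Vd = 0.02830 × 396 = 11.21 L/h
At steady state, infusion rate R₀ = Css × CL = 26.9 × 11.21 = 301.5 mg/h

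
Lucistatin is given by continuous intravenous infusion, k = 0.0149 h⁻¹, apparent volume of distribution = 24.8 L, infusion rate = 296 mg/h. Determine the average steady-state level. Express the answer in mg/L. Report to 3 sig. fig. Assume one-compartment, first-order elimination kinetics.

801 mg/L

CL = k × Vd = 0.01490 × 24.8 = 0.3695 L/h
At steady state Css = R₀ / CL = 296 / 0.3695 = 801.1 mg/L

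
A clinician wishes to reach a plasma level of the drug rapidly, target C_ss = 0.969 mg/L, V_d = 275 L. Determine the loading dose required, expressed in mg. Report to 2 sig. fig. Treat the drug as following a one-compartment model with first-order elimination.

270 mg

LD = Css × Vd = 0.969 × 275 = 266.5 mg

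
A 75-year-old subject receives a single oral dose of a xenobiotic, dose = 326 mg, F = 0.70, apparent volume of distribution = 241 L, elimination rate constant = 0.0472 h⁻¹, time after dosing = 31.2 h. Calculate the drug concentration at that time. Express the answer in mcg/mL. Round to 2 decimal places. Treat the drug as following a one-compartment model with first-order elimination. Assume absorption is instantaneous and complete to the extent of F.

Amount reaching circulation = F × Dose = 0.70 × 326.0 = 228.2 mg
C₀ = F·Dose / Vd = 228.2 / 241 = 0.9469 mg/L
C = C₀ · e^(−k·t) = 0.9469 × e^(−0.04720 × 31.2)
  = 0.9469 × 0.2293 = 0.2171 mg/L
(0.2171 mg/L = 0.2171 mcg/mL)

0.22 mcg/mL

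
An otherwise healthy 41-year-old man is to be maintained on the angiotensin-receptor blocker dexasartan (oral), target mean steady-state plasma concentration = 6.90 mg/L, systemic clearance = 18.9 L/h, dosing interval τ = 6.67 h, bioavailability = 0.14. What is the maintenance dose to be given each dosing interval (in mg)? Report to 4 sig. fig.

At steady state, F × (Dose/τ) = Css × CL.
Dose = Css × CL × τ / F = 6.90 × 18.90 × 6.67 / 0.14 = 6213 mg

6213 mg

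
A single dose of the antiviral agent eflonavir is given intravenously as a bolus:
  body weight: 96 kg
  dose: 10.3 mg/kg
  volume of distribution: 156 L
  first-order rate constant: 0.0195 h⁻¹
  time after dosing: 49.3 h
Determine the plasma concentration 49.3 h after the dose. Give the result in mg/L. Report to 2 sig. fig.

2.4 mg/L

Total dose = 10.3 × 96 = 988.8 mg
C₀ = Dose / Vd = 988.8 / 156 = 6.338 mg/L
C = C₀ · e^(−k·t) = 6.338 × e^(−0.01950 × 49.3)
  = 6.338 × 0.3824 = 2.424 mg/L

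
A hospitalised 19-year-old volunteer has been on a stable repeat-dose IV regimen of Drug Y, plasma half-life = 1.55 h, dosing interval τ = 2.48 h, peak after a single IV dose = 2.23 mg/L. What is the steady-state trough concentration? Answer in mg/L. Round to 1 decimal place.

1.1 mg/L

k = ln2 / t½ = 0.693147 / 1.55 = 0.4472 h⁻¹
e^(−kτ) = e^(−0.4472 × 2.48) = 0.3299
Accumulation ratio R = 1 / (1 − e^(−kτ)) = 1 / (1 − 0.3299) = 1.492
Steady-state trough = C₀ × R × e^(−kτ) = 2.23 × 1.492 × 0.3299 = 1.098 mg/L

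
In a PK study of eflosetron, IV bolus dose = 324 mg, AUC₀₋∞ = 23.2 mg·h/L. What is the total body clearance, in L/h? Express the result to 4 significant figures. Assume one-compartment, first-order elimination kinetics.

CL = Dose / AUC = 324 / 23.2 = 13.97 L/h

13.97 L/h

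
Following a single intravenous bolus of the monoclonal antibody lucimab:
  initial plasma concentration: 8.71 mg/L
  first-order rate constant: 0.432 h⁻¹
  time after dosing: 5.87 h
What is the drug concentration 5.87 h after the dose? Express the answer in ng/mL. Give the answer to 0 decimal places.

C = C₀ · e^(−k·t) = 8.710 × e^(−0.4320 × 5.87)
  = 8.710 × 0.07920 = 0.6898 mg/L
Convert: 0.6898 mg/L × 1000 = 689.8 ng/mL

690 ng/mL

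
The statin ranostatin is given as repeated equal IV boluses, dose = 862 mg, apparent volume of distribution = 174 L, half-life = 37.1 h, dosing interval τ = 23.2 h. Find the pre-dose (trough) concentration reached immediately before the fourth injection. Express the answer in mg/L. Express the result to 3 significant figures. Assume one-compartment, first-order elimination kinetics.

C₀ per dose = Dose / Vd = 862 / 174 = 4.954 mg/L
k = ln2 / t½ = 0.693147 / 37.1 = 0.01868 h⁻¹
Fraction remaining after one interval: r = e^(−kτ) = e^(−0.01868 × 23.2) = 0.6483
Before dose 4, 3 doses have been given (aged 1τ, 2τ, 3τ).
C_trough = C₀ × (r + r² + … + r^3) = C₀ × r(1−r^3)/(1−r)
        = 4.954 × 0.6483 × (1 − 0.2725) / (1 − 0.6483) = 6.643 mg/L

6.64 mg/L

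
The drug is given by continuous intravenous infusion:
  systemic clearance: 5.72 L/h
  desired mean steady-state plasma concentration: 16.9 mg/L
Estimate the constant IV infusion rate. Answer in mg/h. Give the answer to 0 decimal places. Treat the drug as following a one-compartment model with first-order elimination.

At steady state, infusion rate R₀ = Css × CL = 16.9 × 5.720 = 96.67 mg/h

97 mg/h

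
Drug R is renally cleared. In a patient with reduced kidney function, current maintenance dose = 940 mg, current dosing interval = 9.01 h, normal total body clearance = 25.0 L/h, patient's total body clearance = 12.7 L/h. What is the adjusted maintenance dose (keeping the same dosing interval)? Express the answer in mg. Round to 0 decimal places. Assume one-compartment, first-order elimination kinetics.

To keep the same average steady-state level, dosing rate must scale with clearance.
CL ratio = 12.7 / 25.0 = 0.5080
New dose (same interval) = 940 × 0.5080 = 477.5 mg

478 mg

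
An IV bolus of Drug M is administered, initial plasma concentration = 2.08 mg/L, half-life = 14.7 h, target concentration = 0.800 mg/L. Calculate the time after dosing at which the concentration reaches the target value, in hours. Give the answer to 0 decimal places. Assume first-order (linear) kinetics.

k = ln2 / t½ = 0.693147 / 14.7 = 0.04715 h⁻¹
t = ln(C₀ / C) / k = ln(2.080 / 0.800) / 0.04715
  = ln(2.600) / 0.04715 = 0.9555 / 0.04715 = 20.27 h

20 h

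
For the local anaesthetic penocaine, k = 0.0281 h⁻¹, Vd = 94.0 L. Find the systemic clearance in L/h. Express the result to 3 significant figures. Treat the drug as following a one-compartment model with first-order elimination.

2.64 L/h

CL = k × Vd = 0.0281 × 94.0 = 2.641 L/h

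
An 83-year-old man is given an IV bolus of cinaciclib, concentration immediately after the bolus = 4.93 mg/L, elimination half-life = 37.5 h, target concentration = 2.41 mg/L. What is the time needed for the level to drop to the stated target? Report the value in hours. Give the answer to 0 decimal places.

k = ln2 / t½ = 0.693147 / 37.5 = 0.01848 h⁻¹
t = ln(C₀ / C) / k = ln(4.930 / 2.41) / 0.01848
  = ln(2.046) / 0.01848 = 0.7159 / 0.01848 = 38.74 h

39 h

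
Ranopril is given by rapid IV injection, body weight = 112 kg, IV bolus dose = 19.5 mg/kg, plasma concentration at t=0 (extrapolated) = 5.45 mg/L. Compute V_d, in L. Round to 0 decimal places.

401 L

Dose = 19.5 × 112 = 2184 mg
Vd = Dose / C₀ = 2184 / 5.45 = 400.7 L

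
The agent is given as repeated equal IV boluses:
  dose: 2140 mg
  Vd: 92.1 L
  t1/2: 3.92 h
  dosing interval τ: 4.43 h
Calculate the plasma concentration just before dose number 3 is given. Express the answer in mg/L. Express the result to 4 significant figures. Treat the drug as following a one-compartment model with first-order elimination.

15.47 mg/L

C₀ per dose = Dose / Vd = 2140 / 92.1 = 23.24 mg/L
k = ln2 / t½ = 0.693147 / 3.92 = 0.1768 h⁻¹
Fraction remaining after one interval: r = e^(−kτ) = e^(−0.1768 × 4.43) = 0.4569
Before dose 3, 2 doses have been given (aged 1τ, 2τ).
C_trough = C₀ × (r + r²) = 23.24 × (0.4569 + 0.2088) = 15.47 mg/L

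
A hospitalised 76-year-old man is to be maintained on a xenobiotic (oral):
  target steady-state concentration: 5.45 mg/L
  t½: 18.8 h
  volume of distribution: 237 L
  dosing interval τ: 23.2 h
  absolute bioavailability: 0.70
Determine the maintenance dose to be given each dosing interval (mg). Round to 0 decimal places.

k = ln2 / t½ = 0.693147 / 18.8 = 0.03687 h⁻¹
CL = k × Vd = 0.03687 × 237 = 8.738 L/h
At steady state, F × (Dose/τ) = Css × CL.
Dose = Css × CL × τ / F = 5.45 × 8.738 × 23.2 / 0.70 = 1578 mg

1578 mg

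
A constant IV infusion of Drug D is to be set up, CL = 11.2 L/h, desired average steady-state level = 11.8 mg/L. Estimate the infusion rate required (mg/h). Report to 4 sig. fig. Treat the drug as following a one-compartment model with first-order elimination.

132.2 mg/h

At steady state, infusion rate R₀ = Css × CL = 11.8 × 11.20 = 132.2 mg/h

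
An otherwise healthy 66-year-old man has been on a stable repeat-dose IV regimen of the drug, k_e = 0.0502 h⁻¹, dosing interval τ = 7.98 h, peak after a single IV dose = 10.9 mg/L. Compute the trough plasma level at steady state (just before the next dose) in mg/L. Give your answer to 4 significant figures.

e^(−kτ) = e^(−0.05020 × 7.98) = 0.6699
Accumulation ratio R = 1 / (1 − e^(−kτ)) = 1 / (1 − 0.6699) = 3.029
Steady-state trough = C₀ × R × e^(−kτ) = 10.9 × 3.029 × 0.6699 = 22.12 mg/L

22.12 mg/L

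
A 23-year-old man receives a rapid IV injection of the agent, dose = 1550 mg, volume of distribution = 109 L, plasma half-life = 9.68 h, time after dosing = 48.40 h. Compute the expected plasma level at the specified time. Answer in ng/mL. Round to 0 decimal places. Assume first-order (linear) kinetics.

444 ng/mL

C₀ = Dose / Vd = 1550 / 109 = 14.22 mg/L
k = ln2 / t½ = 0.693147 / 9.68 = 0.07161 h⁻¹
t / t½ = 48.40 / 9.68 = 5 half-lives
C = C₀ × (1/2)^5 = 14.22 × 0.03125 = 0.4444 mg/L
Convert: 0.4444 mg/L × 1000 = 444.4 ng/mL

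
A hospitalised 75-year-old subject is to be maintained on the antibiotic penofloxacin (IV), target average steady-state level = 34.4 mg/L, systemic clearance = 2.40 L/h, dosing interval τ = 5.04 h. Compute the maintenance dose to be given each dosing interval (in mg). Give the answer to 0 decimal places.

416 mg

At steady state, Dose/τ = Css × CL.
Dose = Css × CL × τ = 34.4 × 2.400 × 5.04 = 416.1 mg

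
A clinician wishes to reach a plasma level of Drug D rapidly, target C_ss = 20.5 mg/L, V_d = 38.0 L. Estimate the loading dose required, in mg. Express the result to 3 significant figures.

779 mg

LD = Css × Vd = 20.5 × 38.0 = 779.0 mg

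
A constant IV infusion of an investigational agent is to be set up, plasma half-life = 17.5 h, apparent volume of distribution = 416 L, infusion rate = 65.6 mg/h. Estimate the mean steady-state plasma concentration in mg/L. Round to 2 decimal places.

3.98 mg/L

k = ln2 / t½ = 0.693147 / 17.5 = 0.03961 h⁻¹
CL = k × Vd = 0.03961 × 416 = 16.48 L/h
At steady state Css = R₀ / CL = 65.6 / 16.48 = 3.981 mg/L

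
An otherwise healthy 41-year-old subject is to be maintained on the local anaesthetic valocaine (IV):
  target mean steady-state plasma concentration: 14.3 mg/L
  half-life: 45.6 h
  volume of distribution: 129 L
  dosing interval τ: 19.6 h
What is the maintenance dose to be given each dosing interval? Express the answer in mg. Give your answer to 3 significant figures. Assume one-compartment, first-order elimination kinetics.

550 mg

k = ln2 / t½ = 0.693147 / 45.6 = 0.01520 h⁻¹
CL = k × Vd = 0.01520 × 129 = 1.961 L/h
At steady state, Dose/τ = Css × CL.
Dose = Css × CL × τ = 14.3 × 1.961 × 19.6 = 549.6 mg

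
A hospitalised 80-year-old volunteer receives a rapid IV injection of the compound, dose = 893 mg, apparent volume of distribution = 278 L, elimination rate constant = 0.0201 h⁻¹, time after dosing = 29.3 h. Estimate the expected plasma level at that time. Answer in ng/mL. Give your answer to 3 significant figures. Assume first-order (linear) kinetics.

C₀ = Dose / Vd = 893.0 / 278 = 3.212 mg/L
C = C₀ · e^(−k·t) = 3.212 × e^(−0.02010 × 29.3)
  = 3.212 × 0.5549 = 1.782 mg/L
Convert: 1.782 mg/L × 1000 = 1782 ng/mL

1780 ng/mL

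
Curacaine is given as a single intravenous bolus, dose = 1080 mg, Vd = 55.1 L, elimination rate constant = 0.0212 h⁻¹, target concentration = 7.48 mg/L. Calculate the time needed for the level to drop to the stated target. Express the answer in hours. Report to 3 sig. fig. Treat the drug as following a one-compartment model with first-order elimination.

C₀ = Dose / Vd = 1080 / 55.1 = 19.60 mg/L
t = ln(C₀ / C) / k = ln(19.60 / 7.48) / 0.02120
  = ln(2.620) / 0.02120 = 0.9632 / 0.02120 = 45.43 h

45.4 h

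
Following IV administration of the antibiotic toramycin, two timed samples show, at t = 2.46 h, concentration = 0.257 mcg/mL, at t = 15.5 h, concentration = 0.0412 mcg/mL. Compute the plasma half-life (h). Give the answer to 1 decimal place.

k = ln(C₁/C₂) / (t₂ − t₁) = ln(0.257/0.0412) / (15.5 − 2.46)
  = 1.831 / 13.04 = 0.1404 h⁻¹
t½ = ln2 / k = 0.693147 / 0.1404 = 4.937 h

4.9 h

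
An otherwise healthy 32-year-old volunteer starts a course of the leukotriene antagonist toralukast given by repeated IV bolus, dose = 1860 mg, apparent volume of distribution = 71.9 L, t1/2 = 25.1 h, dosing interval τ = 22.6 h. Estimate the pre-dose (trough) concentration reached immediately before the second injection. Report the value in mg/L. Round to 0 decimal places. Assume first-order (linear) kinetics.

14 mg/L

C₀ per dose = Dose / Vd = 1860 / 71.9 = 25.87 mg/L
k = ln2 / t½ = 0.693147 / 25.1 = 0.02762 h⁻¹
Fraction remaining after one interval: r = e^(−kτ) = e^(−0.02762 × 22.6) = 0.5357
Before dose 2, 1 dose has been given (aged 1τ).
C_trough = C₀ × r = 25.87 × 0.5357 = 13.86 mg/L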